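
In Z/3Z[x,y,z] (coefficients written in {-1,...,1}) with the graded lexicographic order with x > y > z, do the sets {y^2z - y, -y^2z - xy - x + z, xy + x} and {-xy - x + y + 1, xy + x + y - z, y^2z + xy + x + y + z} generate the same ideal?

For a fixed monomial order, each ideal has a unique reduced Gröbner basis; comparing bases decides equality.
Buchberger on the first generating set:
f_1 = y^2z - y, LT = y^2z.
f_2 = -y^2z - xy - x + z, LT = y^2z.
f_3 = xy + x, LT = xy.

S(f_1,f_2): lcm = y^2z. S = -xy - x - y + z.
  leading term xy: subtract (-1)·f_3 from -xy - x - y + z → -y + z
  leading term y: no divisor's leading term divides it; move -y to the remainder.
  leading term z: no divisor's leading term divides it; move z to the remainder.
  remainder -y + z ≠ 0; add g_4 = -y + z to the basis.

S(f_1,f_3): lcm = xy^2z. S = -xyz - xy.
  leading term xyz: subtract (-z)·f_3 from -xyz - xy → -xy + xz
  leading term xy: subtract (-1)·f_3 from -xy + xz → xz + x
  leading term xz: no divisor's leading term divides it; move xz to the remainder.
  leading term x: no divisor's leading term divides it; move x to the remainder.
  remainder xz + x ≠ 0; add g_5 = xz + x to the basis.

S(f_1,g_4): lcm = y^2z. S = yz^2 - y.
  leading term yz^2: subtract (-z^2)·g_4 from yz^2 - y → z^3 - y
  leading term z^3: no divisor's leading term divides it; move z^3 to the remainder.
  leading term y: subtract (1)·g_4 from -y → -z
  leading term z: no divisor's leading term divides it; move -z to the remainder.
  remainder z^3 - z ≠ 0; add g_6 = z^3 - z to the basis.

The other S-polynomials (S(f_2,f_3), S(f_2,g_4), S(f_3,g_4), S(f_1,g_5), S(f_2,g_5), S(f_3,g_5), S(g_4,g_5), S(f_1,g_6), S(f_2,g_6), S(f_3,g_6), S(g_4,g_6), S(g_5,g_6)) all reduce to 0 modulo the current basis, so we have a Gröbner basis.
Inter-reduce: drop elements whose leading term is divisible by another's, tail-reduce, and make monic.
Reduced Gröbner basis: {z^3 - z, xz + x, y - z}.

Buchberger on the second generating set:
h_1 = -xy - x + y + 1, LT = xy.
h_2 = xy + x + y - z, LT = xy.
h_3 = y^2z + xy + x + y + z, LT = y^2z.

S(h_1,h_2): lcm = xy. S = y + z - 1.
  leading term y: no divisor's leading term divides it; move y to the remainder.
  leading term z: no divisor's leading term divides it; move z to the remainder.
  leading term 1: no divisor's leading term divides it; move -1 to the remainder.
  remainder y + z - 1 ≠ 0; add k_4 = y + z - 1 to the basis.

S(h_1,h_3): lcm = xy^2z. S = -x^2y + xyz - y^2z - x^2 - xy - xz - yz.
  leading term x^2y: subtract (x)·h_1 from -x^2y + xyz - y^2z - x^2 - xy - xz - yz → xyz - y^2z + xy - xz - yz - x
  leading term xyz: subtract (-z)·h_1 from xyz - y^2z + xy - xz - yz - x → -y^2z + xy + xz - x + z
  leading term y^2z: subtract (-1)·h_3 from -y^2z + xy + xz - x + z → -xy + xz + y - z
  leading term xy: subtract (1)·h_1 from -xy + xz + y - z → xz + x - z - 1
  leading term xz: no divisor's leading term divides it; move xz to the remainder.
  leading term x: no divisor's leading term divides it; move x to the remainder.
  leading term z: no divisor's leading term divides it; move -z to the remainder.
  leading term 1: no divisor's leading term divides it; move -1 to the remainder.
  remainder xz + x - z - 1 ≠ 0; add k_5 = xz + x - z - 1 to the basis.

S(h_2,h_3): lcm = xy^2z. S = -x^2y + xyz + y^2z - yz^2 - x^2 - xy - xz.
  leading term x^2y: subtract (x)·h_1 from -x^2y + xyz + y^2z - yz^2 - x^2 - xy - xz → xyz + y^2z - yz^2 + xy - xz - x
  leading term xyz: subtract (-z)·h_1 from xyz + y^2z - yz^2 + xy - xz - x → y^2z - yz^2 + xy + xz + yz - x + z
  leading term y^2z: subtract (1)·h_3 from y^2z - yz^2 + xy + xz + yz - x + z → -yz^2 + xz + yz + x - y
  leading term yz^2: subtract (-z^2)·k_4 from -yz^2 + xz + yz + x - y → z^3 + xz + yz - z^2 + x - y
  leading term z^3: no divisor's leading term divides it; move z^3 to the remainder.
  leading term xz: subtract (1)·k_5 from xz + yz - z^2 + x - y → yz - z^2 - y + z + 1
  leading term yz: subtract (z)·k_4 from yz - z^2 - y + z + 1 → z^2 - y - z + 1
  leading term z^2: no divisor's leading term divides it; move z^2 to the remainder.
  leading term y: subtract (-1)·k_4 from -y - z + 1 → 0
  remainder z^3 + z^2 ≠ 0; add k_6 = z^3 + z^2 to the basis.

The other S-polynomials (S(h_1,k_4), S(h_2,k_4), S(h_3,k_4), S(h_1,k_5), S(h_2,k_5), S(h_3,k_5), S(k_4,k_5), S(h_1,k_6), S(h_2,k_6), S(h_3,k_6), S(k_4,k_6), S(k_5,k_6)) all reduce to 0 modulo the current basis, so we have a Gröbner basis.
Inter-reduce: drop elements whose leading term is divisible by another's, tail-reduce, and make monic.
Reduced Gröbner basis: {z^3 + z^2, xz + x - z - 1, y + z - 1}.

Since the reduced bases disagree, the two ideals are not the same.

No, the ideals differ.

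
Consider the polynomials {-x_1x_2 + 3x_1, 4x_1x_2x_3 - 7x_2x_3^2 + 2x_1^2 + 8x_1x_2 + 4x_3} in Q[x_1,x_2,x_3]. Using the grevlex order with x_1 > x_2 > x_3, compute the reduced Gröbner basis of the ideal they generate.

G = {x_1^3 + 6x_1^2x_3 - 21/2x_1x_3^2 + 12x_1^2 + 2x_1x_3, x_2x_3^2 - 2/7x_1^2 - 12/7x_1x_3 - 24/7x_1 - 4/7x_3, x_1x_2 - 3x_1}

f_1 = -x_1x_2 + 3x_1, LT = x_1x_2.
f_2 = 4x_1x_2x_3 - 7x_2x_3^2 + 2x_1^2 + 8x_1x_2 + 4x_3, LT = x_1x_2x_3.

S(f_1,f_2): lcm = x_1x_2x_3. S = 7/4x_2x_3^2 - 1/2x_1^2 - 2x_1x_2 - 3x_1x_3 - x_3.
  leading term x_2x_3^2: no divisor's leading term divides it; move 7/4x_2x_3^2 to the remainder.
  leading term x_1^2: no divisor's leading term divides it; move -1/2x_1^2 to the remainder.
  leading term x_1x_2: subtract (2)·f_1 from -2x_1x_2 - 3x_1x_3 - x_3 → -3x_1x_3 - 6x_1 - x_3
  leading term x_1x_3: no divisor's leading term divides it; move -3x_1x_3 to the remainder.
  leading term x_1: no divisor's leading term divides it; move -6x_1 to the remainder.
  leading term x_3: no divisor's leading term divides it; move -x_3 to the remainder.
  remainder 7/4x_2x_3^2 - 1/2x_1^2 - 3x_1x_3 - 6x_1 - x_3 ≠ 0; add g_3 = 7/4x_2x_3^2 - 1/2x_1^2 - 3x_1x_3 - 6x_1 - x_3 to the basis.

S(f_1,g_3): lcm = x_1x_2x_3^2. S = 2/7x_1^3 + 12/7x_1^2x_3 - 3x_1x_3^2 + 24/7x_1^2 + 4/7x_1x_3.
  leading term x_1^3: no divisor's leading term divides it; move 2/7x_1^3 to the remainder.
  leading term x_1^2x_3: no divisor's leading term divides it; move 12/7x_1^2x_3 to the remainder.
  leading term x_1x_3^2: no divisor's leading term divides it; move -3x_1x_3^2 to the remainder.
  leading term x_1^2: no divisor's leading term divides it; move 24/7x_1^2 to the remainder.
  leading term x_1x_3: no divisor's leading term divides it; move 4/7x_1x_3 to the remainder.
  remainder 2/7x_1^3 + 12/7x_1^2x_3 - 3x_1x_3^2 + 24/7x_1^2 + 4/7x_1x_3 ≠ 0; add g_4 = 2/7x_1^3 + 12/7x_1^2x_3 - 3x_1x_3^2 + 24/7x_1^2 + 4/7x_1x_3 to the basis.

The other S-polynomials (S(f_2,g_3), S(f_1,g_4), S(f_2,g_4), S(g_3,g_4)) all reduce to 0 modulo the current basis, so we have a Gröbner basis.
Inter-reduce: drop elements whose leading term is divisible by another's, tail-reduce, and make monic.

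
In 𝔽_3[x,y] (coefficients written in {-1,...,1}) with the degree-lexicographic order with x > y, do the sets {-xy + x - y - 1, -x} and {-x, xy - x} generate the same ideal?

No, the ideals differ.

Equality of ideals is decidable: compute both reduced Gröbner bases (unique for the ordering) and check whether they agree.
Buchberger on the first generating set:
f_1 = -xy + x - y - 1, LT = xy.
f_2 = -x, LT = x.

S(f_1,f_2): lcm = xy. S = -x + y + 1.
  leading term x: subtract (1)·f_2 from -x + y + 1 → y + 1
  leading term y: no divisor's leading term divides it; move y to the remainder.
  leading term 1: no divisor's leading term divides it; move 1 to the remainder.
  remainder y + 1 ≠ 0; add g_3 = y + 1 to the basis.

The other S-polynomials (S(f_1,g_3), S(f_2,g_3)) all reduce to 0 modulo the current basis, so we have a Gröbner basis.
Inter-reduce: drop elements whose leading term is divisible by another's, tail-reduce, and make monic.
Reduced Gröbner basis: {x, y + 1}.

Buchberger on the second generating set:
h_1 = -x, LT = x.
h_2 = xy - x, LT = xy.

The S-polynomials (S(h_1,h_2)) all reduce to 0 modulo the current basis, so we have a Gröbner basis.
Inter-reduce: drop elements whose leading term is divisible by another's, tail-reduce, and make monic.
Reduced Gröbner basis: {x}.

Since the reduced bases disagree, the two ideals are not the same.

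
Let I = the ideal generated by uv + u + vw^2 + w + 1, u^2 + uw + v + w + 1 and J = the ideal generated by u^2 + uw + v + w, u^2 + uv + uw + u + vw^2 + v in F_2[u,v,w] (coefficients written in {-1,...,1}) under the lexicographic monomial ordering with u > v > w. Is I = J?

Equality of ideals is decidable: compute both reduced Gröbner bases (unique for the ordering) and check whether they agree.
Buchberger on the first generating set:
f_1 = uv + u + vw^2 + w + 1, LT = uv.
f_2 = u^2 + uw + v + w + 1, LT = u^2.

S(f_1,f_2): lcm = u^2v. S = u^2 + uvw^2 + uvw + uw + u + v^2 + vw + v.
  leading term u^2: subtract (1)·f_2 from u^2 + uvw^2 + uvw + uw + u + v^2 + vw + v → uvw^2 + uvw + u + v^2 + vw + w + 1
  leading term uvw^2: subtract (w^2)·f_1 from uvw^2 + uvw + u + v^2 + vw + w + 1 → uvw + uw^2 + u + v^2 + vw^4 + vw + w^3 + w^2 + w + 1
  leading term uvw: subtract (w)·f_1 from uvw + uw^2 + u + v^2 + vw^4 + vw + w^3 + w^2 + w + 1 → uw^2 + uw + u + v^2 + vw^4 + vw^3 + vw + w^3 + 1
  leading term uw^2: no divisor's leading term divides it; move uw^2 to the remainder.
  leading term uw: no divisor's leading term divides it; move uw to the remainder.
  leading term u: no divisor's leading term divides it; move u to the remainder.
  leading term v^2: no divisor's leading term divides it; move v^2 to the remainder.
  leading term vw^4: no divisor's leading term divides it; move vw^4 to the remainder.
  leading term vw^3: no divisor's leading term divides it; move vw^3 to the remainder.
  leading term vw: no divisor's leading term divides it; move vw to the remainder.
  leading term w^3: no divisor's leading term divides it; move w^3 to the remainder.
  leading term 1: no divisor's leading term divides it; move 1 to the remainder.
  remainder uw^2 + uw + u + v^2 + vw^4 + vw^3 + vw + w^3 + 1 ≠ 0; add g_3 = uw^2 + uw + u + v^2 + vw^4 + vw^3 + vw + w^3 + 1 to the basis.

S(f_1,g_3): lcm = uvw^2. S = uvw + uv + uw^2 + v^3 + v^2w^4 + v^2w^3 + v^2w + vw^4 + vw^3 + v + w^3 + w^2.
  leading term uvw: subtract (w)·f_1 from uvw + uv + uw^2 + v^3 + v^2w^4 + v^2w^3 + v^2w + vw^4 + vw^3 + v + w^3 + w^2 → uv + uw^2 + uw + v^3 + v^2w^4 + v^2w^3 + v^2w + vw^4 + v + w^3 + w
  leading term uv: subtract (1)·f_1 from uv + uw^2 + uw + v^3 + v^2w^4 + v^2w^3 + v^2w + vw^4 + v + w^3 + w → uw^2 + uw + u + v^3 + v^2w^4 + v^2w^3 + v^2w + vw^4 + vw^2 + v + w^3 + 1
  leading term uw^2: subtract (1)·g_3 from uw^2 + uw + u + v^3 + v^2w^4 + v^2w^3 + v^2w + vw^4 + vw^2 + v + w^3 + 1 → v^3 + v^2w^4 + v^2w^3 + v^2w + v^2 + vw^3 + vw^2 + vw + v
  leading term v^3: no divisor's leading term divides it; move v^3 to the remainder.
  leading term v^2w^4: no divisor's leading term divides it; move v^2w^4 to the remainder.
  leading term v^2w^3: no divisor's leading term divides it; move v^2w^3 to the remainder.
  leading term v^2w: no divisor's leading term divides it; move v^2w to the remainder.
  leading term v^2: no divisor's leading term divides it; move v^2 to the remainder.
  leading term vw^3: no divisor's leading term divides it; move vw^3 to the remainder.
  leading term vw^2: no divisor's leading term divides it; move vw^2 to the remainder.
  leading term vw: no divisor's leading term divides it; move vw to the remainder.
  leading term v: no divisor's leading term divides it; move v to the remainder.
  remainder v^3 + v^2w^4 + v^2w^3 + v^2w + v^2 + vw^3 + vw^2 + vw + v ≠ 0; add g_4 = v^3 + v^2w^4 + v^2w^3 + v^2w + v^2 + vw^3 + vw^2 + vw + v to the basis.

The other S-polynomials (S(f_2,g_3), S(f_1,g_4), S(f_2,g_4), S(g_3,g_4)) all reduce to 0 modulo the current basis, so we have a Gröbner basis.
Inter-reduce: drop elements whose leading term is divisible by another's, tail-reduce, and make monic.
Reduced Gröbner basis: {u^2 + uw + v + w + 1, uv + u + vw^2 + w + 1, uw^2 + uw + u + v^2 + vw^4 + vw^3 + vw + w^3 + 1, v^3 + v^2w^4 + v^2w^3 + v^2w + v^2 + vw^3 + vw^2 + vw + v}.

Buchberger on the second generating set:
h_1 = u^2 + uw + v + w, LT = u^2.
h_2 = u^2 + uv + uw + u + vw^2 + v, LT = u^2.

S(h_1,h_2): lcm = u^2. S = uv + u + vw^2 + w.
  leading term uv: no divisor's leading term divides it; move uv to the remainder.
  leading term u: no divisor's leading term divides it; move u to the remainder.
  leading term vw^2: no divisor's leading term divides it; move vw^2 to the remainder.
  leading term w: no divisor's leading term divides it; move w to the remainder.
  remainder uv + u + vw^2 + w ≠ 0; add k_3 = uv + u + vw^2 + w to the basis.

S(h_1,k_3): lcm = u^2v. S = u^2 + uvw^2 + uvw + uw + v^2 + vw.
  leading term u^2: subtract (1)·h_1 from u^2 + uvw^2 + uvw + uw + v^2 + vw → uvw^2 + uvw + v^2 + vw + v + w
  leading term uvw^2: subtract (w^2)·k_3 from uvw^2 + uvw + v^2 + vw + v + w → uvw + uw^2 + v^2 + vw^4 + vw + v + w^3 + w
  leading term uvw: subtract (w)·k_3 from uvw + uw^2 + v^2 + vw^4 + vw + v + w^3 + w → uw^2 + uw + v^2 + vw^4 + vw^3 + vw + v + w^3 + w^2 + w
  leading term uw^2: no divisor's leading term divides it; move uw^2 to the remainder.
  leading term uw: no divisor's leading term divides it; move uw to the remainder.
  leading term v^2: no divisor's leading term divides it; move v^2 to the remainder.
  leading term vw^4: no divisor's leading term divides it; move vw^4 to the remainder.
  leading term vw^3: no divisor's leading term divides it; move vw^3 to the remainder.
  leading term vw: no divisor's leading term divides it; move vw to the remainder.
  leading term v: no divisor's leading term divides it; move v to the remainder.
  leading term w^3: no divisor's leading term divides it; move w^3 to the remainder.
  leading term w^2: no divisor's leading term divides it; move w^2 to the remainder.
  leading term w: no divisor's leading term divides it; move w to the remainder.
  remainder uw^2 + uw + v^2 + vw^4 + vw^3 + vw + v + w^3 + w^2 + w ≠ 0; add k_4 = uw^2 + uw + v^2 + vw^4 + vw^3 + vw + v + w^3 + w^2 + w to the basis.

S(k_3,k_4): lcm = uvw^2. S = uvw + uw^2 + v^3 + v^2w^4 + v^2w^3 + v^2w + v^2 + vw^4 + vw^3 + vw^2 + vw + w^3.
  leading term uvw: subtract (w)·k_3 from uvw + uw^2 + v^3 + v^2w^4 + v^2w^3 + v^2w + v^2 + vw^4 + vw^3 + vw^2 + vw + w^3 → uw^2 + uw + v^3 + v^2w^4 + v^2w^3 + v^2w + v^2 + vw^4 + vw^2 + vw + w^3 + w^2
  leading term uw^2: subtract (1)·k_4 from uw^2 + uw + v^3 + v^2w^4 + v^2w^3 + v^2w + v^2 + vw^4 + vw^2 + vw + w^3 + w^2 → v^3 + v^2w^4 + v^2w^3 + v^2w + vw^3 + vw^2 + v + w
  leading term v^3: no divisor's leading term divides it; move v^3 to the remainder.
  leading term v^2w^4: no divisor's leading term divides it; move v^2w^4 to the remainder.
  leading term v^2w^3: no divisor's leading term divides it; move v^2w^3 to the remainder.
  leading term v^2w: no divisor's leading term divides it; move v^2w to the remainder.
  leading term vw^3: no divisor's leading term divides it; move vw^3 to the remainder.
  leading term vw^2: no divisor's leading term divides it; move vw^2 to the remainder.
  leading term v: no divisor's leading term divides it; move v to the remainder.
  leading term w: no divisor's leading term divides it; move w to the remainder.
  remainder v^3 + v^2w^4 + v^2w^3 + v^2w + vw^3 + vw^2 + v + w ≠ 0; add k_5 = v^3 + v^2w^4 + v^2w^3 + v^2w + vw^3 + vw^2 + v + w to the basis.

The other S-polynomials (S(h_2,k_3), S(h_1,k_4), S(h_2,k_4), S(h_1,k_5), S(h_2,k_5), S(k_3,k_5), S(k_4,k_5)) all reduce to 0 modulo the current basis, so we have a Gröbner basis.
Inter-reduce: drop elements whose leading term is divisible by another's, tail-reduce, and make monic.
Reduced Gröbner basis: {u^2 + uw + v + w, uv + u + vw^2 + w, uw^2 + uw + v^2 + vw^4 + vw^3 + vw + v + w^3 + w^2 + w, v^3 + v^2w^4 + v^2w^3 + v^2w + vw^3 + vw^2 + v + w}.

These differ, so the ideals are not equal.

No, the ideals differ.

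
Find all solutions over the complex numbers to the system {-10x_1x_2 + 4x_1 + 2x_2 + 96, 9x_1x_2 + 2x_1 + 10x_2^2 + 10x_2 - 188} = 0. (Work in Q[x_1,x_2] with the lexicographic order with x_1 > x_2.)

{(-2, -4), (11*sqrt(2321)/140 + 1359/140, 161/100 - sqrt(2321)/100), (1359/140 - 11*sqrt(2321)/140, sqrt(2321)/100 + 161/100)}

Compute a lex Gröbner basis by Buchberger's algorithm.
f_1 = -10x_1x_2 + 4x_1 + 2x_2 + 96, LT = x_1x_2.
f_2 = 9x_1x_2 + 2x_1 + 10x_2^2 + 10x_2 - 188, LT = x_1x_2.

S(f_1,f_2): lcm = x_1x_2. S = -28/45x_1 - 10/9x_2^2 - 59/45x_2 + 508/45.
  reduce S modulo (f_1, f_2):
  remainder -28/45x_1 - 10/9x_2^2 - 59/45x_2 + 508/45 ≠ 0; add h_3 = -28/45x_1 - 10/9x_2^2 - 59/45x_2 + 508/45 to the basis.

S(f_1,h_3): lcm = x_1x_2. S = -2/5x_1 - 25/14x_2^3 - 59/28x_2^2 + 628/35x_2 - 48/5.
  reduce S modulo (f_1, f_2, h_3):
  remainder -25/14x_2^3 - 39/28x_2^2 + 263/14x_2 - 118/7 ≠ 0; add h_4 = -25/14x_2^3 - 39/28x_2^2 + 263/14x_2 - 118/7 to the basis.

The other S-polynomials (S(f_2,h_3), S(f_1,h_4), S(f_2,h_4), S(h_3,h_4)) all reduce to 0 modulo the current basis, so we have a Gröbner basis.
Inter-reduce: drop elements whose leading term is divisible by another's, tail-reduce, and make monic.
Reduced Gröbner basis: {x_1 + 25/14x_2^2 + 59/28x_2 - 127/7, x_2^3 + 39/50x_2^2 - 263/25x_2 + 236/25}.

A lex Gröbner basis eliminates variables successively. Here x_2^3 + 39/50x_2^2 - 263/25x_2 + 236/25 depends only on x_2, with roots {-4, 161/100 - sqrt(2321)/100, sqrt(2321)/100 + 161/100}; lifting each root through the earlier basis elements recovers the full solutions.
  x_2 = -4: the earlier basis element becomes x_1 + 2 = 0, giving x_1 = -2 — point (-2, -4).
  x_2 = 161/100 - sqrt(2321)/100: the earlier basis element becomes x_1 - 1359/140 - 11*sqrt(2321)/140 = 0, giving x_1 = 11*sqrt(2321)/140 + 1359/140 — point (11*sqrt(2321)/140 + 1359/140, 161/100 - sqrt(2321)/100).
  x_2 = sqrt(2321)/100 + 161/100: the earlier basis element becomes x_1 - 1359/140 + 11*sqrt(2321)/140 = 0, giving x_1 = 1359/140 - 11*sqrt(2321)/140 — point (1359/140 - 11*sqrt(2321)/140, sqrt(2321)/100 + 161/100).
This is the nonlinear analogue of row-reducing a linear system.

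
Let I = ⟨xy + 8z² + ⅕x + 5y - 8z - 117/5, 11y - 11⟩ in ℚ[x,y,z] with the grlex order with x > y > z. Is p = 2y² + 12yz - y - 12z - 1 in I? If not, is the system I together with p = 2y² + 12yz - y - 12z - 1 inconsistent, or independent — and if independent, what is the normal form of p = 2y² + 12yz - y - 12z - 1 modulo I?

First compute the reduced Gröbner basis of I by Buchberger's algorithm.
f_1 = xy + 8z² + ⅕x + 5y - 8z - 117/5, LT = xy.
f_2 = 11y - 11, LT = y.

S(f_1,f_2): lcm = xy. S = 8z² + 6/5x + 5y - 8z - 117/5.
  leading term z²: no divisor's leading term divides it; move 8z² to the remainder.
  leading term x: no divisor's leading term divides it; move 6/5x to the remainder.
  leading term y: subtract (5/11)·f_2 from 5y - 8z - 117/5 → -8z - 92/5
  leading term z: no divisor's leading term divides it; move -8z to the remainder.
  leading term 1: no divisor's leading term divides it; move -92/5 to the remainder.
  remainder 8z² + 6/5x - 8z - 92/5 ≠ 0; add h_3 = 8z² + 6/5x - 8z - 92/5 to the basis.

S(f_1,h_3): leading monomials are coprime, so the S-polynomial reduces to 0 (Buchberger's first criterion).
S(f_2,h_3): leading monomials are coprime, so the S-polynomial reduces to 0 (Buchberger's first criterion).
Every S-polynomial of the final basis reduces to 0, so we have a Gröbner basis.
Inter-reduce: drop elements whose leading term is divisible by another's, tail-reduce, and make monic.
Reduced Gröbner basis: {z² + 3/20x - z - 23/10, y - 1}.
Label its elements g_1 = z² + 3/20x - z - 23/10, g_2 = y - 1.

Reduce p = 2y² + 12yz - y - 12z - 1 modulo G:
  leading term y²: subtract (2y)·g_2 from 2y² + 12yz - y - 12z - 1 → 12yz + y - 12z - 1
  leading term yz: subtract (12z)·g_2 from 12yz + y - 12z - 1 → y - 1
  leading term y: subtract (1)·g_2 from y - 1 → 0
  normal form = 0.
Since the normal form is 0, p ∈ I.

2y² + 12yz - y - 12z - 1 lies in I (it reduces to 0).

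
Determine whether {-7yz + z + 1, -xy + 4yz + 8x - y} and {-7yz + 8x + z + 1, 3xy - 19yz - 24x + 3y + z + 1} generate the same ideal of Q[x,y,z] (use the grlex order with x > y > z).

No, the ideals differ.

For a fixed monomial order, each ideal has a unique reduced Gröbner basis; comparing bases decides equality.
Buchberger on the first generating set:
f_1 = -7yz + z + 1, LT = yz.
f_2 = -xy + 4yz + 8x - y, LT = xy.

S(f_1,f_2): lcm = xyz. S = 4yz^2 + 55/7xz - yz - 1/7x.
  leading term yz^2: subtract (-4/7z)·f_1 from 4yz^2 + 55/7xz - yz - 1/7x → 55/7xz - yz + 4/7z^2 - 1/7x + 4/7z
  leading term xz: no divisor's leading term divides it; move 55/7xz to the remainder.
  leading term yz: subtract (1/7)·f_1 from -yz + 4/7z^2 - 1/7x + 4/7z → 4/7z^2 - 1/7x + 3/7z - 1/7
  leading term z^2: no divisor's leading term divides it; move 4/7z^2 to the remainder.
  leading term x: no divisor's leading term divides it; move -1/7x to the remainder.
  leading term z: no divisor's leading term divides it; move 3/7z to the remainder.
  leading term 1: no divisor's leading term divides it; move -1/7 to the remainder.
  remainder 55/7xz + 4/7z^2 - 1/7x + 3/7z - 1/7 ≠ 0; add g_3 = 55/7xz + 4/7z^2 - 1/7x + 3/7z - 1/7 to the basis.

The other S-polynomials (S(f_1,g_3), S(f_2,g_3)) all reduce to 0 modulo the current basis, so we have a Gröbner basis.
Inter-reduce: drop elements whose leading term is divisible by another's, tail-reduce, and make monic.
Reduced Gröbner basis: {xy - 8x + y - 4/7z - 4/7, xz + 4/55z^2 - 1/55x + 3/55z - 1/55, yz - 1/7z - 1/7}.

Buchberger on the second generating set:
h_1 = -7yz + 8x + z + 1, LT = yz.
h_2 = 3xy - 19yz - 24x + 3y + z + 1, LT = xy.

S(h_1,h_2): lcm = xyz. S = 19/3yz^2 - 8/7x^2 + 55/7xz - yz - 1/3z^2 - 1/7x - 1/3z.
  leading term yz^2: subtract (-19/21z)·h_1 from 19/3yz^2 - 8/7x^2 + 55/7xz - yz - 1/3z^2 - 1/7x - 1/3z → -8/7x^2 + 317/21xz - yz + 4/7z^2 - 1/7x + 4/7z
  leading term x^2: no divisor's leading term divides it; move -8/7x^2 to the remainder.
  leading term xz: no divisor's leading term divides it; move 317/21xz to the remainder.
  leading term yz: subtract (1/7)·h_1 from -yz + 4/7z^2 - 1/7x + 4/7z → 4/7z^2 - 9/7x + 3/7z - 1/7
  leading term z^2: no divisor's leading term divides it; move 4/7z^2 to the remainder.
  leading term x: no divisor's leading term divides it; move -9/7x to the remainder.
  leading term z: no divisor's leading term divides it; move 3/7z to the remainder.
  leading term 1: no divisor's leading term divides it; move -1/7 to the remainder.
  remainder -8/7x^2 + 317/21xz + 4/7z^2 - 9/7x + 3/7z - 1/7 ≠ 0; add k_3 = -8/7x^2 + 317/21xz + 4/7z^2 - 9/7x + 3/7z - 1/7 to the basis.

The other S-polynomials (S(h_1,k_3), S(h_2,k_3)) all reduce to 0 modulo the current basis, so we have a Gröbner basis.
Inter-reduce: drop elements whose leading term is divisible by another's, tail-reduce, and make monic.
Reduced Gröbner basis: {x^2 - 317/24xz - 1/2z^2 + 9/8x - 3/8z + 1/8, xy - 320/21x + y - 4/7z - 4/7, yz - 8/7x - 1/7z - 1/7}.

These differ, so the ideals are not equal.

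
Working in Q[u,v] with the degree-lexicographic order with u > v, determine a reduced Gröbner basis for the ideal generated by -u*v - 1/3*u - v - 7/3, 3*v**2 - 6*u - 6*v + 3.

f_1 = -u*v - 1/3*u - v - 7/3, LT = u*v.
f_2 = 3*v**2 - 6*u - 6*v + 3, LT = v**2.

S(f_1,f_2): lcm = u*v**2. S = 2*u**2 + 7/3*u*v + v**2 - u + 7/3*v.
  leading term u**2: no divisor's leading term divides it; move 2*u**2 to the remainder.
  leading term u*v: subtract (-7/3)·f_1 from 7/3*u*v + v**2 - u + 7/3*v → v**2 - 16/9*u - 49/9
  leading term v**2: subtract (1/3)·f_2 from v**2 - 16/9*u - 49/9 → 2/9*u + 2*v - 58/9
  leading term u: no divisor's leading term divides it; move 2/9*u to the remainder.
  leading term v: no divisor's leading term divides it; move 2*v to the remainder.
  leading term 1: no divisor's leading term divides it; move -58/9 to the remainder.
  remainder 2*u**2 + 2/9*u + 2*v - 58/9 ≠ 0; add g_3 = 2*u**2 + 2/9*u + 2*v - 58/9 to the basis.

The other S-polynomials (S(f_1,g_3), S(f_2,g_3)) all reduce to 0 modulo the current basis, so we have a Gröbner basis.

G = {u**2 + 1/9*u + v - 29/9, u*v + 1/3*u + v + 7/3, v**2 - 2*u - 2*v + 1}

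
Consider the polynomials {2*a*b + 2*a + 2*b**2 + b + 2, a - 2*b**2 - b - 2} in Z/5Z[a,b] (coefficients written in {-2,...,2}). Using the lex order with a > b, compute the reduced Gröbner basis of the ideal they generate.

G = {a - 2*b**2 - b - 2, b**3 + 2*b**2 - 2*b - 1}

This is the nonlinear analogue of row-reducing a linear system.

f_1 = 2*a*b + 2*a + 2*b**2 + b + 2, LT = a*b.
f_2 = a - 2*b**2 - b - 2, LT = a.

S(f_1,f_2): lcm = a*b. S = a + 2*b**3 + 2*b**2 + 1.
  reduce S modulo (f_1, f_2):
  remainder 2*b**3 - b**2 + b - 2 ≠ 0; add g_3 = 2*b**3 - b**2 + b - 2 to the basis.

The other S-polynomials (S(f_1,g_3), S(f_2,g_3)) all reduce to 0 modulo the current basis, so we have a Gröbner basis.
Inter-reduce: drop elements whose leading term is divisible by another's, tail-reduce, and make monic.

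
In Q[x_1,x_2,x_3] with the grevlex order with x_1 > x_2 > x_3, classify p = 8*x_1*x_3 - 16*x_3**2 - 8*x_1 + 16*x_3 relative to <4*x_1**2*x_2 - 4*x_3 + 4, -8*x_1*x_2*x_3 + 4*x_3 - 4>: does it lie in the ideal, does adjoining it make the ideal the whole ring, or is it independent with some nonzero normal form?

First compute the reduced Gröbner basis of I by Buchberger's algorithm.
f_1 = 4*x_1**2*x_2 - 4*x_3 + 4, LT = x_1**2*x_2.
f_2 = -8*x_1*x_2*x_3 + 4*x_3 - 4, LT = x_1*x_2*x_3.

S(f_1,f_2): lcm = x_1**2*x_2*x_3. S = 1/2*x_1*x_3 - x_3**2 - 1/2*x_1 + x_3.
  leading term x_1*x_3: no divisor's leading term divides it; move 1/2*x_1*x_3 to the remainder.
  leading term x_3**2: no divisor's leading term divides it; move -x_3**2 to the remainder.
  leading term x_1: no divisor's leading term divides it; move -1/2*x_1 to the remainder.
  leading term x_3: no divisor's leading term divides it; move x_3 to the remainder.
  remainder 1/2*x_1*x_3 - x_3**2 - 1/2*x_1 + x_3 ≠ 0; add h_3 = 1/2*x_1*x_3 - x_3**2 - 1/2*x_1 + x_3 to the basis.

S(f_2,h_3): lcm = x_1*x_2*x_3. S = 2*x_2*x_3**2 + x_1*x_2 - 2*x_2*x_3 - 1/2*x_3 + 1/2.
  leading term x_2*x_3**2: no divisor's leading term divides it; move 2*x_2*x_3**2 to the remainder.
  leading term x_1*x_2: no divisor's leading term divides it; move x_1*x_2 to the remainder.
  leading term x_2*x_3: no divisor's leading term divides it; move -2*x_2*x_3 to the remainder.
  leading term x_3: no divisor's leading term divides it; move -1/2*x_3 to the remainder.
  leading term 1: no divisor's leading term divides it; move 1/2 to the remainder.
  remainder 2*x_2*x_3**2 + x_1*x_2 - 2*x_2*x_3 - 1/2*x_3 + 1/2 ≠ 0; add h_4 = 2*x_2*x_3**2 + x_1*x_2 - 2*x_2*x_3 - 1/2*x_3 + 1/2 to the basis.

The other S-polynomials (S(f_1,h_3), S(f_1,h_4), S(f_2,h_4), S(h_3,h_4)) all reduce to 0 modulo the current basis, so we have a Gröbner basis.
Inter-reduce: drop elements whose leading term is divisible by another's, tail-reduce, and make monic.
Reduced Gröbner basis: {x_1**2*x_2 - x_3 + 1, x_2*x_3**2 + 1/2*x_1*x_2 - x_2*x_3 - 1/4*x_3 + 1/4, x_1*x_3 - 2*x_3**2 - x_1 + 2*x_3}.
Label its elements g_1 = x_1**2*x_2 - x_3 + 1, g_2 = x_2*x_3**2 + 1/2*x_1*x_2 - x_2*x_3 - 1/4*x_3 + 1/4, g_3 = x_1*x_3 - 2*x_3**2 - x_1 + 2*x_3.

Reduce p = 8*x_1*x_3 - 16*x_3**2 - 8*x_1 + 16*x_3 modulo G:
  leading term x_1*x_3: subtract (8)·g_3 from 8*x_1*x_3 - 16*x_3**2 - 8*x_1 + 16*x_3 → 0
  normal form = 0.
Since the normal form is 0, p ∈ I.

The remainder on division by a Gröbner basis is unique — it is the normal form.

8*x_1*x_3 - 16*x_3**2 - 8*x_1 + 16*x_3 lies in I (it reduces to 0).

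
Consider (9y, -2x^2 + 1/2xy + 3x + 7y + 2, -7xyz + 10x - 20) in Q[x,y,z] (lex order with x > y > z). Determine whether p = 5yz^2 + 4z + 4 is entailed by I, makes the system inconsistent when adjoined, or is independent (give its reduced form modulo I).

5yz^2 + 4z + 4 is independent of I; its normal form modulo I is 4z + 4.

First compute the reduced Gröbner basis of I by Buchberger's algorithm.
f_1 = 9y, LT = y.
f_2 = -2x^2 + 1/2xy + 3x + 7y + 2, LT = x^2.
f_3 = -7xyz + 10x - 20, LT = xyz.

S(f_1,f_3): lcm = xyz. S = 10/7x - 20/7.
  leading term x: no divisor's leading term divides it; move 10/7x to the remainder.
  leading term 1: no divisor's leading term divides it; move -20/7 to the remainder.
  remainder 10/7x - 20/7 ≠ 0; add h_4 = 10/7x - 20/7 to the basis.

The other S-polynomials (S(f_1,f_2), S(f_2,f_3), S(f_1,h_4), S(f_2,h_4), S(f_3,h_4)) all reduce to 0 modulo the current basis, so we have a Gröbner basis.
Inter-reduce: drop elements whose leading term is divisible by another's, tail-reduce, and make monic.
Reduced Gröbner basis: {x - 2, y}.
Label its elements g_1 = x - 2, g_2 = y.

Reduce p = 5yz^2 + 4z + 4 modulo G:
  leading term yz^2: subtract (5z^2)·g_2 from 5yz^2 + 4z + 4 → 4z + 4
  leading term z: no divisor's leading term divides it; move 4z to the remainder.
  leading term 1: no divisor's leading term divides it; move 4 to the remainder.
  normal form = 4z + 4.
The normal form is nonzero, so p ∉ I. Since p minus its normal form lies in I, I + (p) = I + (r) where r = 4z + 4; decide whether this ideal is the whole ring.
Run Buchberger on G together with r (pairs among the g_i already reduce to 0 since G is a Gröbner basis):
g_1 = x - 2, LT = x.
g_2 = y, LT = y.
r = 4z + 4, LT = z.

The S-polynomials (S(g_1,g_2), S(g_1,r), S(g_2,r)) all reduce to 0 modulo the current basis, so we have a Gröbner basis.
Inter-reduce: drop elements whose leading term is divisible by another's, tail-reduce, and make monic.
Reduced Gröbner basis: {x - 2, y, z + 1}.
The reduced Gröbner basis of I + (p) is {x - 2, y, z + 1} ≠ {1}, a proper ideal, so the enlarged system stays consistent: p is independent of I, with normal form 4z + 4.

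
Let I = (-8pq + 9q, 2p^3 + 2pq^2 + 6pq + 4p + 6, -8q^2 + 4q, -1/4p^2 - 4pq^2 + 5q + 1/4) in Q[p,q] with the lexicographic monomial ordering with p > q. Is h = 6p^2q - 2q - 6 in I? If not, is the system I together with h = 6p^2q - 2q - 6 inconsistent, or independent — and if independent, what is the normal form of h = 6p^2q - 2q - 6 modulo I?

First compute the reduced Gröbner basis of I by Buchberger's algorithm.
f_1 = -8pq + 9q, LT = pq.
f_2 = 2p^3 + 2pq^2 + 6pq + 4p + 6, LT = p^3.
f_3 = -8q^2 + 4q, LT = q^2.
f_4 = -1/4p^2 - 4pq^2 + 5q + 1/4, LT = p^2.

S(f_1,f_2): lcm = p^3q. S = -9/8p^2q - pq^3 - 3pq^2 - 2pq - 3q.
  leading term p^2q: subtract (9/64p)·f_1 from -9/8p^2q - pq^3 - 3pq^2 - 2pq - 3q → -pq^3 - 3pq^2 - 209/64pq - 3q
  leading term pq^3: subtract (1/8q^2)·f_1 from -pq^3 - 3pq^2 - 209/64pq - 3q → -3pq^2 - 209/64pq - 9/8q^3 - 3q
  leading term pq^2: subtract (3/8q)·f_1 from -3pq^2 - 209/64pq - 9/8q^3 - 3q → -209/64pq - 9/8q^3 - 27/8q^2 - 3q
  leading term pq: subtract (209/512)·f_1 from -209/64pq - 9/8q^3 - 27/8q^2 - 3q → -9/8q^3 - 27/8q^2 - 3417/512q
  leading term q^3: subtract (9/64q)·f_3 from -9/8q^3 - 27/8q^2 - 3417/512q → -63/16q^2 - 3417/512q
  leading term q^2: subtract (63/128)·f_3 from -63/16q^2 - 3417/512q → -4425/512q
  leading term q: no divisor's leading term divides it; move -4425/512q to the remainder.
  remainder -4425/512q ≠ 0; add k_5 = -4425/512q to the basis.

S(f_2,f_4): lcm = p^3. S = -16p^2q^2 + pq^2 + 23pq + 3p + 3.
  leading term p^2q^2: subtract (2pq)·f_1 from -16p^2q^2 + pq^2 + 23pq + 3p + 3 → -17pq^2 + 23pq + 3p + 3
  leading term pq^2: subtract (17/8q)·f_1 from -17pq^2 + 23pq + 3p + 3 → 23pq + 3p - 153/8q^2 + 3
  leading term pq: subtract (-23/8)·f_1 from 23pq + 3p - 153/8q^2 + 3 → 3p - 153/8q^2 + 207/8q + 3
  leading term p: no divisor's leading term divides it; move 3p to the remainder.
  leading term q^2: subtract (153/64)·f_3 from -153/8q^2 + 207/8q + 3 → 261/16q + 3
  leading term q: subtract (-2784/1475)·k_5 from 261/16q + 3 → 3
  leading term 1: no divisor's leading term divides it; move 3 to the remainder.
  remainder 3p + 3 ≠ 0; add k_6 = 3p + 3 to the basis.

The other S-polynomials (S(f_1,f_3), S(f_1,f_4), S(f_2,f_3), S(f_3,f_4), S(f_1,k_5), S(f_2,k_5), S(f_3,k_5), S(f_4,k_5), S(f_1,k_6), S(f_2,k_6), S(f_3,k_6), S(f_4,k_6), S(k_5,k_6)) all reduce to 0 modulo the current basis, so we have a Gröbner basis.
Inter-reduce: drop elements whose leading term is divisible by another's, tail-reduce, and make monic.
Reduced Gröbner basis: {p + 1, q}.
Label its elements g_1 = p + 1, g_2 = q.

Reduce h = 6p^2q - 2q - 6 modulo G:
  leading term p^2q: subtract (6pq)·g_1 from 6p^2q - 2q - 6 → -6pq - 2q - 6
  leading term pq: subtract (-6q)·g_1 from -6pq - 2q - 6 → 4q - 6
  leading term q: subtract (4)·g_2 from 4q - 6 → -6
  leading term 1: no divisor's leading term divides it; move -6 to the remainder.
  normal form = -6.
The normal form is nonzero, so h ∉ I. Since h minus its normal form lies in I, I + (h) = I + (r) where r = -6; decide whether this ideal is the whole ring.
Here r = -6 is a nonzero constant, hence a unit: 1 ∈ I + (h), the Gröbner basis of I + (h) is {1}, and the enlarged system has no common solution — adjoining h is inconsistent.

Adjoining 6p^2q - 2q - 6 makes the ideal the whole ring: the system is inconsistent.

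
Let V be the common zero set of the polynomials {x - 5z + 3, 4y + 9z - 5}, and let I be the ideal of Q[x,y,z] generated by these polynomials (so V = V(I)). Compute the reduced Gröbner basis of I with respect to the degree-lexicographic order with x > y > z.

The reduced Gröbner basis is the canonical form of the ideal for this ordering.

f_1 = x - 5z + 3, LT = x.
f_2 = 4y + 9z - 5, LT = y.

The S-polynomials (S(f_1,f_2)) all reduce to 0 modulo the current basis, so we have a Gröbner basis.

G = {x - 5z + 3, y + 9/4z - 5/4}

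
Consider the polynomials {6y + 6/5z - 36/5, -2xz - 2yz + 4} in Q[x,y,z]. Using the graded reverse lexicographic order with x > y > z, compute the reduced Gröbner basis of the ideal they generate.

G = {xz - 1/5z^2 + 6/5z - 2, y + 1/5z - 6/5}

f_1 = 6y + 6/5z - 36/5, LT = y.
f_2 = -2xz - 2yz + 4, LT = xz.

The S-polynomials (S(f_1,f_2)) all reduce to 0 modulo the current basis, so we have a Gröbner basis.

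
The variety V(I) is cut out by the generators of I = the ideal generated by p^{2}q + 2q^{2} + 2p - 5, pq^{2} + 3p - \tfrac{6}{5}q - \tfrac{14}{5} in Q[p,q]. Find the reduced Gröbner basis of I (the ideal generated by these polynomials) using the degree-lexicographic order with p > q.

G = {p^{3} - \tfrac{14}{15}p^{2} + \tfrac{11}{3}pq + \tfrac{4}{3}q^{2} + \tfrac{32}{15}p - \tfrac{28}{15}q - \tfrac{16}{3}, p^{2}q + 2q^{2} + 2p - 5, pq^{2} + 3p - \tfrac{6}{5}q - \tfrac{14}{5}, q^{3} - \tfrac{3}{2}p^{2} + \tfrac{8}{5}pq + \tfrac{7}{5}p - \tfrac{5}{2}q}

f_1 = p^{2}q + 2q^{2} + 2p - 5, LT = p^{2}q.
f_2 = pq^{2} + 3p - \tfrac{6}{5}q - \tfrac{14}{5}, LT = pq^{2}.

S(f_1,f_2): lcm = p^{2}q^{2}. S = 2q^{3} - 3p^{2} + \tfrac{16}{5}pq + \tfrac{14}{5}p - 5q.
  leading term q^{3}: no divisor's leading term divides it; move 2q^{3} to the remainder.
  leading term p^{2}: no divisor's leading term divides it; move -3p^{2} to the remainder.
  leading term pq: no divisor's leading term divides it; move \tfrac{16}{5}pq to the remainder.
  leading term p: no divisor's leading term divides it; move \tfrac{14}{5}p to the remainder.
  leading term q: no divisor's leading term divides it; move -5q to the remainder.
  remainder 2q^{3} - 3p^{2} + \tfrac{16}{5}pq + \tfrac{14}{5}p - 5q ≠ 0; add g_3 = 2q^{3} - 3p^{2} + \tfrac{16}{5}pq + \tfrac{14}{5}p - 5q to the basis.

S(f_1,g_3): lcm = p^{2}q^{3}. S = \tfrac{3}{2}p^{4} - \tfrac{8}{5}p^{3}q + 2q^{4} - \tfrac{7}{5}p^{3} + \tfrac{5}{2}p^{2}q + 2pq^{2} - 5q^{2}.
  leading term p^{4}: no divisor's leading term divides it; move \tfrac{3}{2}p^{4} to the remainder.
  leading term p^{3}q: subtract (-\tfrac{8}{5}p)·f_1 from -\tfrac{8}{5}p^{3}q + 2q^{4} - \tfrac{7}{5}p^{3} + \tfrac{5}{2}p^{2}q + 2pq^{2} - 5q^{2} → 2q^{4} - \tfrac{7}{5}p^{3} + \tfrac{5}{2}p^{2}q + \tfrac{26}{5}pq^{2} + \tfrac{16}{5}p^{2} - 5q^{2} - 8p
  leading term q^{4}: subtract (q)·g_3 from 2q^{4} - \tfrac{7}{5}p^{3} + \tfrac{5}{2}p^{2}q + \tfrac{26}{5}pq^{2} + \tfrac{16}{5}p^{2} - 5q^{2} - 8p → -\tfrac{7}{5}p^{3} + \tfrac{11}{2}p^{2}q + 2pq^{2} + \tfrac{16}{5}p^{2} - \tfrac{14}{5}pq - 8p
  leading term p^{3}: no divisor's leading term divides it; move -\tfrac{7}{5}p^{3} to the remainder.
  leading term p^{2}q: subtract (\tfrac{11}{2})·f_1 from \tfrac{11}{2}p^{2}q + 2pq^{2} + \tfrac{16}{5}p^{2} - \tfrac{14}{5}pq - 8p → 2pq^{2} + \tfrac{16}{5}p^{2} - \tfrac{14}{5}pq - 11q^{2} - 19p + \tfrac{55}{2}
  leading term pq^{2}: subtract (2)·f_2 from 2pq^{2} + \tfrac{16}{5}p^{2} - \tfrac{14}{5}pq - 11q^{2} - 19p + \tfrac{55}{2} → \tfrac{16}{5}p^{2} - \tfrac{14}{5}pq - 11q^{2} - 25p + \tfrac{12}{5}q + \tfrac{331}{10}
  leading term p^{2}: no divisor's leading term divides it; move \tfrac{16}{5}p^{2} to the remainder.
  leading term pq: no divisor's leading term divides it; move -\tfrac{14}{5}pq to the remainder.
  leading term q^{2}: no divisor's leading term divides it; move -11q^{2} to the remainder.
  leading term p: no divisor's leading term divides it; move -25p to the remainder.
  leading term q: no divisor's leading term divides it; move \tfrac{12}{5}q to the remainder.
  leading term 1: no divisor's leading term divides it; move \tfrac{331}{10} to the remainder.
  remainder \tfrac{3}{2}p^{4} - \tfrac{7}{5}p^{3} + \tfrac{16}{5}p^{2} - \tfrac{14}{5}pq - 11q^{2} - 25p + \tfrac{12}{5}q + \tfrac{331}{10} ≠ 0; add g_4 = \tfrac{3}{2}p^{4} - \tfrac{7}{5}p^{3} + \tfrac{16}{5}p^{2} - \tfrac{14}{5}pq - 11q^{2} - 25p + \tfrac{12}{5}q + \tfrac{331}{10} to the basis.

S(f_2,g_3): lcm = pq^{3}. S = \tfrac{3}{2}p^{3} - \tfrac{8}{5}p^{2}q - \tfrac{7}{5}p^{2} + \tfrac{11}{2}pq - \tfrac{6}{5}q^{2} - \tfrac{14}{5}q.
  leading term p^{3}: no divisor's leading term divides it; move \tfrac{3}{2}p^{3} to the remainder.
  leading term p^{2}q: subtract (-\tfrac{8}{5})·f_1 from -\tfrac{8}{5}p^{2}q - \tfrac{7}{5}p^{2} + \tfrac{11}{2}pq - \tfrac{6}{5}q^{2} - \tfrac{14}{5}q → -\tfrac{7}{5}p^{2} + \tfrac{11}{2}pq + 2q^{2} + \tfrac{16}{5}p - \tfrac{14}{5}q - 8
  leading term p^{2}: no divisor's leading term divides it; move -\tfrac{7}{5}p^{2} to the remainder.
  leading term pq: no divisor's leading term divides it; move \tfrac{11}{2}pq to the remainder.
  leading term q^{2}: no divisor's leading term divides it; move 2q^{2} to the remainder.
  leading term p: no divisor's leading term divides it; move \tfrac{16}{5}p to the remainder.
  leading term q: no divisor's leading term divides it; move -\tfrac{14}{5}q to the remainder.
  leading term 1: no divisor's leading term divides it; move -8 to the remainder.
  remainder \tfrac{3}{2}p^{3} - \tfrac{7}{5}p^{2} + \tfrac{11}{2}pq + 2q^{2} + \tfrac{16}{5}p - \tfrac{14}{5}q - 8 ≠ 0; add g_5 = \tfrac{3}{2}p^{3} - \tfrac{7}{5}p^{2} + \tfrac{11}{2}pq + 2q^{2} + \tfrac{16}{5}p - \tfrac{14}{5}q - 8 to the basis.

The other S-polynomials (S(f_1,g_4), S(f_2,g_4), S(g_3,g_4), S(f_1,g_5), S(f_2,g_5), S(g_3,g_5), S(g_4,g_5)) all reduce to 0 modulo the current basis, so we have a Gröbner basis.
Inter-reduce: drop elements whose leading term is divisible by another's, tail-reduce, and make monic.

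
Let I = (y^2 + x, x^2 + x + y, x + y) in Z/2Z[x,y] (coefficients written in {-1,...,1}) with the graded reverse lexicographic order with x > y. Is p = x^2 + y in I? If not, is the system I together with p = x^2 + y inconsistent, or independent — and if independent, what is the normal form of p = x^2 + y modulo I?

First compute the reduced Gröbner basis of I by Buchberger's algorithm.
f_1 = y^2 + x, LT = y^2.
f_2 = x^2 + x + y, LT = x^2.
f_3 = x + y, LT = x.

S(f_1,f_2): leading monomials are coprime, so the S-polynomial reduces to 0 (Buchberger's first criterion).
S(f_1,f_3): leading monomials are coprime, so the S-polynomial reduces to 0 (Buchberger's first criterion).
S(f_2,f_3): lcm = x^2. S = xy + x + y.
  leading term xy: subtract (y)·f_3 from xy + x + y → y^2 + x + y
  leading term y^2: subtract (1)·f_1 from y^2 + x + y → y
  leading term y: no divisor's leading term divides it; move y to the remainder.
  remainder y ≠ 0; add h_4 = y to the basis.

S(f_1,h_4): lcm = y^2. S = x.
  leading term x: subtract (1)·f_3 from x → y
  leading term y: subtract (1)·h_4 from y → 0
  remainder 0.

S(f_2,h_4): leading monomials are coprime, so the S-polynomial reduces to 0 (Buchberger's first criterion).
S(f_3,h_4): leading monomials are coprime, so the S-polynomial reduces to 0 (Buchberger's first criterion).
Every S-polynomial of the final basis reduces to 0, so we have a Gröbner basis.
Inter-reduce: drop elements whose leading term is divisible by another's, tail-reduce, and make monic.
Reduced Gröbner basis: {x, y}.
Label its elements g_1 = x, g_2 = y.

Reduce p = x^2 + y modulo G:
  leading term x^2: subtract (x)·g_1 from x^2 + y → y
  leading term y: subtract (1)·g_2 from y → 0
  normal form = 0.
Since the normal form is 0, p ∈ I.

x^2 + y lies in I (it reduces to 0).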